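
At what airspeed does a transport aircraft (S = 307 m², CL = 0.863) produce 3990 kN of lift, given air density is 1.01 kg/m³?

v = 173 m/s

L = ½ρv²S·CL ⇒ v = √(2L/(ρ·S·CL))
v = √(2 × 3.99×10^6 / (1.01 × 307 × 0.863)) = √29820 = 173 m/s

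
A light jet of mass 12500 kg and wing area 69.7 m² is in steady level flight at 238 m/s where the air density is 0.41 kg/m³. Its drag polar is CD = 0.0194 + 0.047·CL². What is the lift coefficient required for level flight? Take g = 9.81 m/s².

CL = 0.152

Weight W = mg = 12500 × 9.81 = 1.2262×10^5 N; in level flight L = W.
q = ½ρv² = ½ × 0.41 × 238² = 11610 Pa.
CL = W/(q·S) = 1.2262×10^5 / (11610 × 69.7) = 0.1515.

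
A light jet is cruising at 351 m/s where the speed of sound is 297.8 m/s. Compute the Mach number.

M = v/a = 351 / 297.8 = 1.18

M = 1.18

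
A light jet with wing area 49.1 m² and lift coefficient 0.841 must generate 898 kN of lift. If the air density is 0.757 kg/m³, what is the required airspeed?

L = ½ρv²S·CL ⇒ v = √(2L/(ρ·S·CL))
v = √(2 × 8.98×10^5 / (0.757 × 49.1 × 0.841)) = √57460 = 240 m/s

v = 240 m/s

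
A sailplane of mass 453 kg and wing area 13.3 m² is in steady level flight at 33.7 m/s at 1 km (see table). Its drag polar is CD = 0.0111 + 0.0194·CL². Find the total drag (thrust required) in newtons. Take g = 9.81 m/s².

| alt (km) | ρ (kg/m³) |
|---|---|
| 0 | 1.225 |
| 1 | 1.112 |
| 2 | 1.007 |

D = 139 N

At 1 km, from the table: ρ = 1.112 kg/m³.
Weight W = mg = 453 × 9.81 = 4443.9 N; in level flight L = W.
Dynamic pressure q = 0.5 × 1.112 × 33.7² = 631.4 Pa.
Required CL = L/(qS) = 4443.9/(631.4·13.3) = 0.5292.
CD = 0.0111 + 0.0194 × 0.5292² = 0.01653.
D = q·S·CD = 631.4 × 13.3 × 0.01653 = 138.8 N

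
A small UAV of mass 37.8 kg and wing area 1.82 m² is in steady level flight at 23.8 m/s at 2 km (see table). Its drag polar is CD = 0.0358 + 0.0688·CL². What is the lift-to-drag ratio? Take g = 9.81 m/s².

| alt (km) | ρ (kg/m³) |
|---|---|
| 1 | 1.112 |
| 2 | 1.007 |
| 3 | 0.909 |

L/D = 10.1

At 2 km, from the table: ρ = 1.007 kg/m³.
Weight W = mg = 37.8 × 9.81 = 370.82 N; in level flight L = W.
Dynamic pressure q = 0.5 × 1.007 × 23.8² = 285.2 Pa.
Required CL = L/(qS) = 370.82/(285.2·1.82) = 0.7144.
CD = 0.0358 + 0.0688 × 0.7144² = 0.07091.
L/D = CL/CD = 0.7144 / 0.07091 = 10.1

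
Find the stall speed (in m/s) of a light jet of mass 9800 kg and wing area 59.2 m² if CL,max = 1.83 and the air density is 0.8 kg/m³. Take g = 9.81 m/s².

V_stall = 47.1 m/s

At stall, lift equals weight: L = W = m·g = 9800 × 9.81 = 96140 N.
From L = ½ρV²S·CL,max = W: V_stall = √(2W/(ρSCL,max)) = √(2·96140/(0.8·59.2·1.83))
V_stall = √2219 = 47.1 m/s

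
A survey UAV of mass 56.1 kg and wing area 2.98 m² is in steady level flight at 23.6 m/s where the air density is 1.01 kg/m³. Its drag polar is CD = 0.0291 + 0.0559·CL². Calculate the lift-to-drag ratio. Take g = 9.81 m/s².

In steady level flight, lift balances weight: W = mg = 56.1 × 9.81 = 550.34 N.
Dynamic pressure q = 0.5 × 1.01 × 23.6² = 281.3 Pa.
CL = 2W/(ρv²S) = 2×550.34/(1.01×23.6²×2.98) = 0.6566.
CD = 0.0291 + 0.0559 × 0.6566² = 0.0532.
L/D = CL/CD = 0.6566 / 0.0532 = 12.3

L/D = 12.3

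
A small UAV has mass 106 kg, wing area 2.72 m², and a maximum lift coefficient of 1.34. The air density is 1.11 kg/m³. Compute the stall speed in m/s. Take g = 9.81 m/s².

Stall occurs when L = W at CL,max. W = mg = 106 × 9.81 = 1040 N.
V_stall = √(2W/(ρ·S·CL,max)) = √(2 × 1040 / (1.11 × 2.72 × 1.34))
V_stall = √514.1 = 22.7 m/s

V_stall = 22.7 m/s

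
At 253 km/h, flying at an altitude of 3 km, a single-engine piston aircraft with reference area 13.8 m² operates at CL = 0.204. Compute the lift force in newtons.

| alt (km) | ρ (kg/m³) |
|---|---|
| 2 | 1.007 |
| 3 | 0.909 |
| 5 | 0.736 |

L = 6320 N

At 3 km, from the table: ρ = 0.909 kg/m³.
Convert speed: v = 253 km/h ÷ 3.6 = 70.28 m/s.
L = ½ρv²S·CL = ½ × 0.909 × 70.28² × 13.8 × 0.204 = 6320 N ≈ 6.32 kN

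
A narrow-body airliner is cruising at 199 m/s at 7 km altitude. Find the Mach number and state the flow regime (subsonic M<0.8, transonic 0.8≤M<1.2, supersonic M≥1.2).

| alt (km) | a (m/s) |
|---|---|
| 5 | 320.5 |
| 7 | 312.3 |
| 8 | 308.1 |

At 7 km, from the table: a = 312.3 m/s.
M = v/a = 199 / 312.3 = 0.637
M = 0.637 → subsonic.

M = 0.637 (subsonic)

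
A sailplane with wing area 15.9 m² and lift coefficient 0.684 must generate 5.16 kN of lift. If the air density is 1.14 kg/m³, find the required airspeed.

L = ½ρv²S·CL ⇒ v = √(2L/(ρ·S·CL))
v = √(2 × 5160 / (1.14 × 15.9 × 0.684)) = √832.4 = 28.9 m/s

v = 28.9 m/s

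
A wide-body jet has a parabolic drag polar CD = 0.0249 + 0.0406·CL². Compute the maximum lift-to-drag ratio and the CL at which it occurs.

For CD = CD0 + K·CL², (L/D)max occurs at CL* = √(CD0/K) and equals 1/(2√(K·CD0)).
(L/D)max = 1/(2√(0.0406 × 0.0249)) = 1/(2 × 0.0318) = 15.7
CL* = √(0.0249/0.0406) = 0.783

(L/D)max = 15.7, at CL = 0.783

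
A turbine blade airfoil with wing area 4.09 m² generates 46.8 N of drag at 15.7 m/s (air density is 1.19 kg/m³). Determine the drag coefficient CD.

From D = ½ρv²S·CD, rearranging gives CD = 2D/(ρv²S).
CD = 2 × 46.8 / (1.19 × 15.7² × 4.09) = 0.078

CD = 0.078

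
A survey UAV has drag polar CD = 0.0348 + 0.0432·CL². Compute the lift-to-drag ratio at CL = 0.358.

CD = 0.0348 + 0.0432 × 0.358² = 0.04034
L/D = CL/CD = 0.358 / 0.04034 = 8.88

L/D = 8.88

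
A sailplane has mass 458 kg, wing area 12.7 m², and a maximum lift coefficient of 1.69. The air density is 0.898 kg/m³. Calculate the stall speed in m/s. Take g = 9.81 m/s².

V_stall = 21.6 m/s

At stall, lift equals weight: L = W = m·g = 458 × 9.81 = 4493 N.
From L = ½ρV²S·CL,max = W: V_stall = √(2W/(ρSCL,max)) = √(2·4493/(0.898·12.7·1.69))
V_stall = √466.2 = 21.6 m/s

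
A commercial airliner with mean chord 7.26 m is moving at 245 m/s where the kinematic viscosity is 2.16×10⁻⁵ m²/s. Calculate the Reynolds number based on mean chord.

Re = v·c/ν = 245 × 7.26 / (2.16×10⁻⁵) = 8.23×10^7

Re = 8.23×10^7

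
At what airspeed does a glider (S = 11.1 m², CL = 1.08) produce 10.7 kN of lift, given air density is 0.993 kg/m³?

v = 42.4 m/s

L = ½ρv²S·CL ⇒ v = √(2L/(ρ·S·CL))
v = √(2 × 10700 / (0.993 × 11.1 × 1.08)) = √1798 = 42.4 m/s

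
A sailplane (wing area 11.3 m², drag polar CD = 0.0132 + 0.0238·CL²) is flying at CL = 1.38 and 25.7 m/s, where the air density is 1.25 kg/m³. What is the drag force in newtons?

CD = 0.0132 + 0.0238 × 1.38² = 0.05852
D = ½ρv²S·CD = ½ × 1.25 × 25.7² × 11.3 × 0.05852 = 273 N

D = 273 N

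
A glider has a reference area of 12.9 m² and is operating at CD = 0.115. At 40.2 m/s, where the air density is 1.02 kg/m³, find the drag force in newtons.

D = 1220 N

D = ½ρv²S·CD = ½ × 1.02 × 40.2² × 12.9 × 0.115 = 1220 N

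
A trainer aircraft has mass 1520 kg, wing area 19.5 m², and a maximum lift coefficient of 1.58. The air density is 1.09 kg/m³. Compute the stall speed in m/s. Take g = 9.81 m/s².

Weight W = mg = 1520 × 9.81 = 14910 N.
V_stall = √(2W/(ρ·S·CL,max)) = √(2 × 14910 / (1.09 × 19.5 × 1.58))
V_stall = √888 = 29.8 m/s

V_stall = 29.8 m/s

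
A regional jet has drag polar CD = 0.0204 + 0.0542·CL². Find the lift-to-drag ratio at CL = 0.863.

CD = 0.0204 + 0.0542 × 0.863² = 0.06077
L/D = CL/CD = 0.863 / 0.06077 = 14.2

L/D = 14.2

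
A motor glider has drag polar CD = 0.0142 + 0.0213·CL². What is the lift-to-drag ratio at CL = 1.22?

L/D = 26.6

CD = 0.0142 + 0.0213 × 1.22² = 0.0459
L/D = CL/CD = 1.22 / 0.0459 = 26.6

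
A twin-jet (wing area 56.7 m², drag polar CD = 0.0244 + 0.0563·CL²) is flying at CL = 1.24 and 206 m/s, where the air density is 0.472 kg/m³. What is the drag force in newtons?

D = 63000 N

CD = 0.0244 + 0.0563 × 1.24² = 0.111
D = ½ρv²S·CD = ½ × 0.472 × 206² × 56.7 × 0.111 = 63000 N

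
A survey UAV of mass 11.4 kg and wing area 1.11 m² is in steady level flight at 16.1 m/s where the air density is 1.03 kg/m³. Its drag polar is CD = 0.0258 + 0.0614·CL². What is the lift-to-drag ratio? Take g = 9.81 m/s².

L/D = 12.4

Weight W = mg = 11.4 × 9.81 = 111.83 N; in level flight L = W.
q = ½ρv² = ½ × 1.03 × 16.1² = 133.5 Pa.
CL = 2W/(ρv²S) = 2×111.83/(1.03×16.1²×1.11) = 0.7547.
CD = 0.0258 + 0.0614 × 0.7547² = 0.06077.
L/D = CL/CD = 0.7547 / 0.06077 = 12.4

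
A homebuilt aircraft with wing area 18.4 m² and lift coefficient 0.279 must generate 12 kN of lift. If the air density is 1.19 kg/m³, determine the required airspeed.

L = ½ρv²S·CL ⇒ v = √(2L/(ρ·S·CL))
v = √(2 × 12000 / (1.19 × 18.4 × 0.279)) = √3929 = 62.7 m/s

v = 62.7 m/s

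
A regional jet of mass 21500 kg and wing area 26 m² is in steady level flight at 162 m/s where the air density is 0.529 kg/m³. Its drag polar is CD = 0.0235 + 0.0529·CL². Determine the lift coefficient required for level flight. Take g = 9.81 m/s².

CL = 1.17

Level flight ⇒ L = W = m·g = 21500 × 9.81 = 2.1092×10^5 N.
Dynamic pressure q = 0.5 × 0.529 × 162² = 6942 Pa.
CL = 2W/(ρv²S) = 2×2.1092×10^5/(0.529×162²×26) = 1.169.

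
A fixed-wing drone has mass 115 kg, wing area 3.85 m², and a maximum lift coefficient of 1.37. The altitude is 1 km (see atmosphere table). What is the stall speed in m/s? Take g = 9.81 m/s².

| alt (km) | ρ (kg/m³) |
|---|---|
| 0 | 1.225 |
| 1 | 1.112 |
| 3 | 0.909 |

V_stall = 19.6 m/s

At 1 km, from the table: ρ = 1.112 kg/m³.
Stall occurs when L = W at CL,max. W = mg = 115 × 9.81 = 1128 N.
V_stall = √(2W/(ρ·S·CL,max)) = √(2 × 1128 / (1.112 × 3.85 × 1.37))
V_stall = √384.7 = 19.6 m/s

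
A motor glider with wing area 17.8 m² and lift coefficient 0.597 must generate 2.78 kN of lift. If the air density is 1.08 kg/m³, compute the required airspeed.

L = ½ρv²S·CL ⇒ v = √(2L/(ρ·S·CL))
v = √(2 × 2780 / (1.08 × 17.8 × 0.597)) = √484.5 = 22 m/s

v = 22 m/s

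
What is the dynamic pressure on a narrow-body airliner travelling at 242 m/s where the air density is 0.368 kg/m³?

q = 10800 Pa

q = ½ρv² = ½ × 0.368 × 242² = 10800 Pa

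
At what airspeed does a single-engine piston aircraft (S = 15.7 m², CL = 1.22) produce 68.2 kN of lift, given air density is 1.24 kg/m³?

v = 75.8 m/s

L = ½ρv²S·CL ⇒ v = √(2L/(ρ·S·CL))
v = √(2 × 68200 / (1.24 × 15.7 × 1.22)) = √5743 = 75.8 m/s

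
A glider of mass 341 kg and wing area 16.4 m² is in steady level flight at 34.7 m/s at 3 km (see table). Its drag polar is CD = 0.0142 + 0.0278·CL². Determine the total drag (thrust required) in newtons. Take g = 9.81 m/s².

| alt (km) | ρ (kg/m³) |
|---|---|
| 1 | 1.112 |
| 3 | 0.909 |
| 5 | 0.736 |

D = 162 N

At 3 km, from the table: ρ = 0.909 kg/m³.
Level flight ⇒ L = W = m·g = 341 × 9.81 = 3345.2 N.
q = ½ρv² = ½ × 0.909 × 34.7² = 547.3 Pa.
CL = 2W/(ρv²S) = 2×3345.2/(0.909×34.7²×16.4) = 0.3727.
CD = 0.0142 + 0.0278 × 0.3727² = 0.01806.
D = q·S·CD = 547.3 × 16.4 × 0.01806 = 162.1 N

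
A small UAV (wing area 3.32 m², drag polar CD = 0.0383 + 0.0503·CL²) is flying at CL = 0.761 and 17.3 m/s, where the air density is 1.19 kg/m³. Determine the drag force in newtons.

CD = 0.0383 + 0.0503 × 0.761² = 0.06743
D = ½ρv²S·CD = ½ × 1.19 × 17.3² × 3.32 × 0.06743 = 39.9 N

D = 39.9 N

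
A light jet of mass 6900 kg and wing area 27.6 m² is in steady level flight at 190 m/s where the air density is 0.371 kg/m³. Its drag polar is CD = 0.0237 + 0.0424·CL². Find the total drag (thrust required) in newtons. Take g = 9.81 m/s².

D = 5430 N

In steady level flight, lift balances weight: W = mg = 6900 × 9.81 = 67689 N.
Dynamic pressure q = 0.5 × 0.371 × 190² = 6697 Pa.
CL = W/(q·S) = 67689 / (6697 × 27.6) = 0.3662.
CD = 0.0237 + 0.0424 × 0.3662² = 0.02939.
D = q·S·CD = 6697 × 27.6 × 0.02939 = 5431 N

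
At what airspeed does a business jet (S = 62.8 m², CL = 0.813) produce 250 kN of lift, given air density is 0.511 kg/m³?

L = ½ρv²S·CL ⇒ v = √(2L/(ρ·S·CL))
v = √(2 × 2.5×10^5 / (0.511 × 62.8 × 0.813)) = √19160 = 138 m/s

v = 138 m/s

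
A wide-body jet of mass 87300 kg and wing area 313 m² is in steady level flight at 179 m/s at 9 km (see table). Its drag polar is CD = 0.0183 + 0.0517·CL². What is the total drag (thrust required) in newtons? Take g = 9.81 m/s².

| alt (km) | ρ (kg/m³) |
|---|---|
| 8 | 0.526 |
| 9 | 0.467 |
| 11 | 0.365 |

At 9 km, from the table: ρ = 0.467 kg/m³.
In steady level flight, lift balances weight: W = mg = 87300 × 9.81 = 8.5641×10^5 N.
q = ½ρv² = ½ × 0.467 × 179² = 7482 Pa.
CL = 2W/(ρv²S) = 2×8.5641×10^5/(0.467×179²×313) = 0.3657.
CD = 0.0183 + 0.0517 × 0.3657² = 0.02521.
D = q·S·CD = 7482 × 313 × 0.02521 = 59050 N

D = 59000 N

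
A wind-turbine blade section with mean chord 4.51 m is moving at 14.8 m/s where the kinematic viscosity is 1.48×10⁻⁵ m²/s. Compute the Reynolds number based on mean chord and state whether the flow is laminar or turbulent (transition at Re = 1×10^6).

Re = v·c/ν = 14.8 × 4.51 / (1.48×10⁻⁵) = 4.51×10^6
Since 4.51×10^6 > 1×10^6, the flow is turbulent.

Re = 4.51×10^6 (turbulent)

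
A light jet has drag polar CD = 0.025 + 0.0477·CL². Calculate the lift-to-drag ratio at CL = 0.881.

CD = 0.025 + 0.0477 × 0.881² = 0.06202
L/D = CL/CD = 0.881 / 0.06202 = 14.2

L/D = 14.2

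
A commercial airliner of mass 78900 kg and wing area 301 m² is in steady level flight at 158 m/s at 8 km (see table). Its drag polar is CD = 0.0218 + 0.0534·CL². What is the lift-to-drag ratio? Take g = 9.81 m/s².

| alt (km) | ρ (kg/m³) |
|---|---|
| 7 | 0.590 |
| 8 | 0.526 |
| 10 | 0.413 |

At 8 km, from the table: ρ = 0.526 kg/m³.
Weight W = mg = 78900 × 9.81 = 7.7401×10^5 N; in level flight L = W.
q = ½ρv² = ½ × 0.526 × 158² = 6566 Pa.
Required CL = L/(qS) = 7.7401×10^5/(6566·301) = 0.3917.
CD = 0.0218 + 0.0534 × 0.3917² = 0.02999.
L/D = CL/CD = 0.3917 / 0.02999 = 13.1

L/D = 13.1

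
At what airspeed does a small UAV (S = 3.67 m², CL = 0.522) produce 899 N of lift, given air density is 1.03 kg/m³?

v = 30.2 m/s

L = ½ρv²S·CL ⇒ v = √(2L/(ρ·S·CL))
v = √(2 × 899 / (1.03 × 3.67 × 0.522)) = √911.2 = 30.2 m/s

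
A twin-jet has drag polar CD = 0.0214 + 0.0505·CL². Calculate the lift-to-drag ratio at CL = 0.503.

L/D = 14.7

CD = 0.0214 + 0.0505 × 0.503² = 0.03418
L/D = CL/CD = 0.503 / 0.03418 = 14.7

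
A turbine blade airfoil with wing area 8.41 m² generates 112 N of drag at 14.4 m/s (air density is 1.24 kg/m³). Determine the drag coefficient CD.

From D = ½ρv²S·CD, rearranging gives CD = 2D/(ρv²S).
CD = 2 × 112 / (1.24 × 14.4² × 8.41) = 0.104

CD = 0.104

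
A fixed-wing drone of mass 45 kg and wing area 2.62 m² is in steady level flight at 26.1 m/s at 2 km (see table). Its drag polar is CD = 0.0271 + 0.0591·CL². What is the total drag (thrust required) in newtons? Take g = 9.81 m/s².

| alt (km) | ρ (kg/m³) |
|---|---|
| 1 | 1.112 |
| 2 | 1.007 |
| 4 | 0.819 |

At 2 km, from the table: ρ = 1.007 kg/m³.
Weight W = mg = 45 × 9.81 = 441.45 N; in level flight L = W.
Dynamic pressure q = 0.5 × 1.007 × 26.1² = 343 Pa.
CL = W/(q·S) = 441.45 / (343 × 2.62) = 0.4912.
CD = 0.0271 + 0.0591 × 0.4912² = 0.04136.
D = q·S·CD = 343 × 2.62 × 0.04136 = 37.17 N

D = 37.2 N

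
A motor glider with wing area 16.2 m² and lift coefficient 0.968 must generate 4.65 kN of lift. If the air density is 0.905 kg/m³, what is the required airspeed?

v = 25.6 m/s

L = ½ρv²S·CL ⇒ v = √(2L/(ρ·S·CL))
v = √(2 × 4650 / (0.905 × 16.2 × 0.968)) = √655.3 = 25.6 m/s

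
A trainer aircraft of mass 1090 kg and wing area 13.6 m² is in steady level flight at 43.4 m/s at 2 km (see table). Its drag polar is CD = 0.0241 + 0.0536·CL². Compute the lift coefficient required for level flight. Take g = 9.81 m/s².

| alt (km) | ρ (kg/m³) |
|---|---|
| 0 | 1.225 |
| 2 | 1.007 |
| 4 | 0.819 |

CL = 0.829

At 2 km, from the table: ρ = 1.007 kg/m³.
Level flight ⇒ L = W = m·g = 1090 × 9.81 = 10693 N.
q = ½ρv² = ½ × 1.007 × 43.4² = 948.4 Pa.
CL = W/(q·S) = 10693 / (948.4 × 13.6) = 0.829.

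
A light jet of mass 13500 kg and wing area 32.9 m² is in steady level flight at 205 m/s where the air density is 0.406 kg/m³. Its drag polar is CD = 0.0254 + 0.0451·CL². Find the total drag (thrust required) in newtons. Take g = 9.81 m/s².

D = 9950 N

In steady level flight, lift balances weight: W = mg = 13500 × 9.81 = 1.3244×10^5 N.
Dynamic pressure q = 0.5 × 0.406 × 205² = 8531 Pa.
CL = W/(q·S) = 1.3244×10^5 / (8531 × 32.9) = 0.4718.
CD = 0.0254 + 0.0451 × 0.4718² = 0.03544.
D = q·S·CD = 8531 × 32.9 × 0.03544 = 9947 N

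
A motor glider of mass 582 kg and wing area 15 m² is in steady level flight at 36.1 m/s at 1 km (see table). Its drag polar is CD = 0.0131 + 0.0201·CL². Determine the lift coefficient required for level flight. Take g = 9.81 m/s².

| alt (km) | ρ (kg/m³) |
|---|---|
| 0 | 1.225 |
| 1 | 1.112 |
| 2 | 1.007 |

At 1 km, from the table: ρ = 1.112 kg/m³.
Level flight ⇒ L = W = m·g = 582 × 9.81 = 5709.4 N.
q = ½ρv² = ½ × 1.112 × 36.1² = 724.6 Pa.
CL = W/(q·S) = 5709.4 / (724.6 × 15) = 0.5253.

CL = 0.525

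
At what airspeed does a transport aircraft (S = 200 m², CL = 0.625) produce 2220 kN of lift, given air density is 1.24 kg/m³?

L = ½ρv²S·CL ⇒ v = √(2L/(ρ·S·CL))
v = √(2 × 2.22×10^6 / (1.24 × 200 × 0.625)) = √28650 = 169 m/s

v = 169 m/s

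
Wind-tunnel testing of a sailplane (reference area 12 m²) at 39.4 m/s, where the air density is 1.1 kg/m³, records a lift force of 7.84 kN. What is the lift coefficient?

From L = ½ρv²S·CL, rearranging gives CL = 2L/(ρv²S).
CL = 2 × 7840 / (1.1 × 39.4² × 12) = 0.765

CL = 0.765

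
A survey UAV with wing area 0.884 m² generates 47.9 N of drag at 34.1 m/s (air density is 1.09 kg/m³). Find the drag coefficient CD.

CD = 0.0855

From D = ½ρv²S·CD, rearranging gives CD = 2D/(ρv²S).
CD = 2 × 47.9 / (1.09 × 34.1² × 0.884) = 0.0855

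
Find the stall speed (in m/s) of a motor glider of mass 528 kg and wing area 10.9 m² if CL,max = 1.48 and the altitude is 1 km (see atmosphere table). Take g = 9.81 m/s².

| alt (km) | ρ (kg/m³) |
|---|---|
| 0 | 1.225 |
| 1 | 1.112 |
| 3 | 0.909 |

V_stall = 24 m/s

At 1 km, from the table: ρ = 1.112 kg/m³.
Weight W = mg = 528 × 9.81 = 5180 N.
From L = ½ρV²S·CL,max = W: V_stall = √(2W/(ρSCL,max)) = √(2·5180/(1.112·10.9·1.48))
V_stall = √577.5 = 24 m/s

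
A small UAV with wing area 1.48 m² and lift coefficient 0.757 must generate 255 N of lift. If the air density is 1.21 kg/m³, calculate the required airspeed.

L = ½ρv²S·CL ⇒ v = √(2L/(ρ·S·CL))
v = √(2 × 255 / (1.21 × 1.48 × 0.757)) = √376.2 = 19.4 m/s

v = 19.4 m/s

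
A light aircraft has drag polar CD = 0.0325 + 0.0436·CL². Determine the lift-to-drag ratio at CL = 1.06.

CD = 0.0325 + 0.0436 × 1.06² = 0.08149
L/D = CL/CD = 1.06 / 0.08149 = 13

L/D = 13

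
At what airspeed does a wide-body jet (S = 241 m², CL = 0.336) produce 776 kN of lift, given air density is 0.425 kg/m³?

v = 212 m/s

L = ½ρv²S·CL ⇒ v = √(2L/(ρ·S·CL))
v = √(2 × 7.76×10^5 / (0.425 × 241 × 0.336)) = √45100 = 212 m/s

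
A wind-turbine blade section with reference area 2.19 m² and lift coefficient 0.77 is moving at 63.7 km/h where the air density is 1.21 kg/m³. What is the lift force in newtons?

L = 319 N

Convert speed: v = 63.7 km/h ÷ 3.6 = 17.69 m/s.
L = ½ρv²S·CL = ½ × 1.21 × 17.69² × 2.19 × 0.77 = 319 N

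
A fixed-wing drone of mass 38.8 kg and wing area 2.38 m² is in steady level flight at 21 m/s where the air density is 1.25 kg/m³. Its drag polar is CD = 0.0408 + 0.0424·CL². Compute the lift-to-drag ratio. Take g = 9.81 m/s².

Weight W = mg = 38.8 × 9.81 = 380.63 N; in level flight L = W.
q = ½ρv² = ½ × 1.25 × 21² = 275.6 Pa.
Required CL = L/(qS) = 380.63/(275.6·2.38) = 0.5802.
CD = 0.0408 + 0.0424 × 0.5802² = 0.05508.
L/D = CL/CD = 0.5802 / 0.05508 = 10.5

L/D = 10.5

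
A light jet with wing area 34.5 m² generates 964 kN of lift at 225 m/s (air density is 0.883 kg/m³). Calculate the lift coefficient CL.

CL = 1.25

From L = ½ρv²S·CL, rearranging gives CL = 2L/(ρv²S).
CL = 2 × 9.64×10^5 / (0.883 × 225² × 34.5) = 1.25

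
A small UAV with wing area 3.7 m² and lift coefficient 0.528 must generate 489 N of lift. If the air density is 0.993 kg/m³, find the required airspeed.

L = ½ρv²S·CL ⇒ v = √(2L/(ρ·S·CL))
v = √(2 × 489 / (0.993 × 3.7 × 0.528)) = √504.1 = 22.5 m/s

v = 22.5 m/s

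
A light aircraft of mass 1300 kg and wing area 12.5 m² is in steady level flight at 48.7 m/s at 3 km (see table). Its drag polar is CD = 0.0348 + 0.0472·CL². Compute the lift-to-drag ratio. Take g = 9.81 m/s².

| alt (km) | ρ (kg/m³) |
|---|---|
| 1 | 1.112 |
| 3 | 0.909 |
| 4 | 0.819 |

L/D = 12.3

At 3 km, from the table: ρ = 0.909 kg/m³.
Weight W = mg = 1300 × 9.81 = 12753 N; in level flight L = W.
q = ½ρv² = ½ × 0.909 × 48.7² = 1078 Pa.
CL = W/(q·S) = 12753 / (1078 × 12.5) = 0.9465.
CD = 0.0348 + 0.0472 × 0.9465² = 0.07708.
L/D = CL/CD = 0.9465 / 0.07708 = 12.3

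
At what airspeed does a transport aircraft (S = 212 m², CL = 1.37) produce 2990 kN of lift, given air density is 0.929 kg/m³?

L = ½ρv²S·CL ⇒ v = √(2L/(ρ·S·CL))
v = √(2 × 2.99×10^6 / (0.929 × 212 × 1.37)) = √22160 = 149 m/s

v = 149 m/s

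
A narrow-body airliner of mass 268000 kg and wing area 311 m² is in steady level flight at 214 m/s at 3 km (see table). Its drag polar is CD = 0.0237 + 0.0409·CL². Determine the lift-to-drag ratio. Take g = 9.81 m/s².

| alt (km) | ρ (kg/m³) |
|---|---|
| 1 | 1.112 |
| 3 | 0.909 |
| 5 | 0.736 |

At 3 km, from the table: ρ = 0.909 kg/m³.
In steady level flight, lift balances weight: W = mg = 268000 × 9.81 = 2.6291×10^6 N.
q = ½ρv² = ½ × 0.909 × 214² = 20810 Pa.
CL = 2W/(ρv²S) = 2×2.6291×10^6/(0.909×214²×311) = 0.4061.
CD = 0.0237 + 0.0409 × 0.4061² = 0.03045.
L/D = CL/CD = 0.4061 / 0.03045 = 13.3

L/D = 13.3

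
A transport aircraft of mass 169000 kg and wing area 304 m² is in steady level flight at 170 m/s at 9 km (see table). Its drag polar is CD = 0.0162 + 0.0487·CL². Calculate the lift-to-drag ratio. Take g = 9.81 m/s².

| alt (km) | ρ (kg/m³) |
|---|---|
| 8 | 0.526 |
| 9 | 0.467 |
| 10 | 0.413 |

L/D = 16.8

At 9 km, from the table: ρ = 0.467 kg/m³.
In steady level flight, lift balances weight: W = mg = 169000 × 9.81 = 1.6579×10^6 N.
q = ½ρv² = ½ × 0.467 × 170² = 6748 Pa.
Required CL = L/(qS) = 1.6579×10^6/(6748·304) = 0.8082.
CD = 0.0162 + 0.0487 × 0.8082² = 0.04801.
L/D = CL/CD = 0.8082 / 0.04801 = 16.8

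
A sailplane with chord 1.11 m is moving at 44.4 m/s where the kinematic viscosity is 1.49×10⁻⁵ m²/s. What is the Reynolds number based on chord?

Re = 3.31×10^6

Re = v·c/ν = 44.4 × 1.11 / (1.49×10⁻⁵) = 3.31×10^6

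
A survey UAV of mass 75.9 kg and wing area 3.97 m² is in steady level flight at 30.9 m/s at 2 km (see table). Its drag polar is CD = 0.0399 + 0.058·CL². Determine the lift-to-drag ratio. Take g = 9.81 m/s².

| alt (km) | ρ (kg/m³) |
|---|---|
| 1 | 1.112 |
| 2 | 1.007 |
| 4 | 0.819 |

At 2 km, from the table: ρ = 1.007 kg/m³.
In steady level flight, lift balances weight: W = mg = 75.9 × 9.81 = 744.58 N.
q = ½ρv² = ½ × 1.007 × 30.9² = 480.7 Pa.
CL = 2W/(ρv²S) = 2×744.58/(1.007×30.9²×3.97) = 0.3901.
CD = 0.0399 + 0.058 × 0.3901² = 0.04873.
L/D = CL/CD = 0.3901 / 0.04873 = 8.01

L/D = 8.01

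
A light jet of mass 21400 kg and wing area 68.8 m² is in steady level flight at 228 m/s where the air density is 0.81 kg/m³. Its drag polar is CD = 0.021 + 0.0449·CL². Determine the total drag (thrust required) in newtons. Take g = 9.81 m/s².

In steady level flight, lift balances weight: W = mg = 21400 × 9.81 = 2.0993×10^5 N.
Dynamic pressure q = 0.5 × 0.81 × 228² = 21050 Pa.
CL = 2W/(ρv²S) = 2×2.0993×10^5/(0.81×228²×68.8) = 0.1449.
CD = 0.021 + 0.0449 × 0.1449² = 0.02194.
D = q·S·CD = 21050 × 68.8 × 0.02194 = 31780 N

D = 31800 N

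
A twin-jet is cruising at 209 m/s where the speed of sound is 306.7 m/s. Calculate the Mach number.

M = v/a = 209 / 306.7 = 0.681

M = 0.681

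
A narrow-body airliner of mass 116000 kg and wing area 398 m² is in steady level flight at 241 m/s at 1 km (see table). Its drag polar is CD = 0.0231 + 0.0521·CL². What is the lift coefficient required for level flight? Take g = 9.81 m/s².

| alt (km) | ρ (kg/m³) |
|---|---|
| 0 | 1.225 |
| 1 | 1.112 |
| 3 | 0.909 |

CL = 0.0885

At 1 km, from the table: ρ = 1.112 kg/m³.
Level flight ⇒ L = W = m·g = 116000 × 9.81 = 1.138×10^6 N.
Dynamic pressure q = 0.5 × 1.112 × 241² = 32290 Pa.
CL = 2W/(ρv²S) = 2×1.138×10^6/(1.112×241²×398) = 0.08854.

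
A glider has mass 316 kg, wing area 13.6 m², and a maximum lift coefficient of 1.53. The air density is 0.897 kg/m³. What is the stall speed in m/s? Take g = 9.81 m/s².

Stall occurs when L = W at CL,max. W = mg = 316 × 9.81 = 3100 N.
V_stall = √(2W/(ρ·S·CL,max)) = √(2 × 3100 / (0.897 × 13.6 × 1.53))
V_stall = √332.2 = 18.2 m/s

V_stall = 18.2 m/s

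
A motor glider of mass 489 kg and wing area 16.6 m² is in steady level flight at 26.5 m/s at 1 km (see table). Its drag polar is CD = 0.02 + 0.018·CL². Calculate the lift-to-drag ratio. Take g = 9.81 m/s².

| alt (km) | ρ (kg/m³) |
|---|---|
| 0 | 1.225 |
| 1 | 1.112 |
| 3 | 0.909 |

L/D = 24.8

At 1 km, from the table: ρ = 1.112 kg/m³.
In steady level flight, lift balances weight: W = mg = 489 × 9.81 = 4797.1 N.
Dynamic pressure q = 0.5 × 1.112 × 26.5² = 390.5 Pa.
CL = 2W/(ρv²S) = 2×4797.1/(1.112×26.5²×16.6) = 0.7401.
CD = 0.02 + 0.018 × 0.7401² = 0.02986.
L/D = CL/CD = 0.7401 / 0.02986 = 24.8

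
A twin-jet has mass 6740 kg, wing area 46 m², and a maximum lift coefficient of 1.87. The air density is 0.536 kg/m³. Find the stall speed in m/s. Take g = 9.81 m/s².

At stall, lift equals weight: L = W = m·g = 6740 × 9.81 = 66120 N.
From L = ½ρV²S·CL,max = W: V_stall = √(2W/(ρSCL,max)) = √(2·66120/(0.536·46·1.87))
V_stall = √2868 = 53.6 m/s

V_stall = 53.6 m/s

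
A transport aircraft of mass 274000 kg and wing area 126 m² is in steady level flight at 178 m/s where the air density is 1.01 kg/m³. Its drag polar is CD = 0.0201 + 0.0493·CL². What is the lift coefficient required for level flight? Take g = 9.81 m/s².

Weight W = mg = 274000 × 9.81 = 2.6879×10^6 N; in level flight L = W.
q = ½ρv² = ½ × 1.01 × 178² = 16000 Pa.
Required CL = L/(qS) = 2.6879×10^6/(16000·126) = 1.333.

CL = 1.33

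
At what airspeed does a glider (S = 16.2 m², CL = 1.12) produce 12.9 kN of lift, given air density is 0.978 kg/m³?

v = 38.1 m/s

L = ½ρv²S·CL ⇒ v = √(2L/(ρ·S·CL))
v = √(2 × 12900 / (0.978 × 16.2 × 1.12)) = √1454 = 38.1 m/s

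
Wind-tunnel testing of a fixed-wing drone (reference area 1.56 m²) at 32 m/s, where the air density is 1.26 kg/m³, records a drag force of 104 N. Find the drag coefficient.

CD = 0.103

From D = ½ρv²S·CD, rearranging gives CD = 2D/(ρv²S).
CD = 2 × 104 / (1.26 × 32² × 1.56) = 0.103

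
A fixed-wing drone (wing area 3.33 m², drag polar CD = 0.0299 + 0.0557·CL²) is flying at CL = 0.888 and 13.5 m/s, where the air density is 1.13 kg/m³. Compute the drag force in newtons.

D = 25.3 N

CD = 0.0299 + 0.0557 × 0.888² = 0.07382
D = ½ρv²S·CD = ½ × 1.13 × 13.5² × 3.33 × 0.07382 = 25.3 N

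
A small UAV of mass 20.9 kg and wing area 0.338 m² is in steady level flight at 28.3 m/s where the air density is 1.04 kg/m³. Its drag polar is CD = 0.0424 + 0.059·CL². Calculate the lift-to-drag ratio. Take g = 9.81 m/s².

In steady level flight, lift balances weight: W = mg = 20.9 × 9.81 = 205.03 N.
Dynamic pressure q = 0.5 × 1.04 × 28.3² = 416.5 Pa.
Required CL = L/(qS) = 205.03/(416.5·0.338) = 1.457.
CD = 0.0424 + 0.059 × 1.457² = 0.1676.
L/D = CL/CD = 1.457 / 0.1676 = 8.69

L/D = 8.69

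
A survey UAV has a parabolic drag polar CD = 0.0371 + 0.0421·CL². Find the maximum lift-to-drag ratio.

For CD = CD0 + K·CL², (L/D)max occurs at CL* = √(CD0/K) and equals 1/(2√(K·CD0)).
(L/D)max = 1/(2√(0.0421 × 0.0371)) = 1/(2 × 0.03952) = 12.7

(L/D)max = 12.7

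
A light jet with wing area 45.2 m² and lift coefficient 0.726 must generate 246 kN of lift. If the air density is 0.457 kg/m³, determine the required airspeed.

L = ½ρv²S·CL ⇒ v = √(2L/(ρ·S·CL))
v = √(2 × 2.46×10^5 / (0.457 × 45.2 × 0.726)) = √32810 = 181 m/s

v = 181 m/s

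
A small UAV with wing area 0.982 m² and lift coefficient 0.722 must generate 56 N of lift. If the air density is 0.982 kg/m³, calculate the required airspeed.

v = 12.7 m/s

L = ½ρv²S·CL ⇒ v = √(2L/(ρ·S·CL))
v = √(2 × 56 / (0.982 × 0.982 × 0.722)) = √160.9 = 12.7 m/s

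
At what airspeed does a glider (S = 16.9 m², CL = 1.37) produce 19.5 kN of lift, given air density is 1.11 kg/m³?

v = 39 m/s

L = ½ρv²S·CL ⇒ v = √(2L/(ρ·S·CL))
v = √(2 × 19500 / (1.11 × 16.9 × 1.37)) = √1518 = 39 m/s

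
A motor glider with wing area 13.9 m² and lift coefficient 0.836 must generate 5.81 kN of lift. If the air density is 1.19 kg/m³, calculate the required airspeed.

L = ½ρv²S·CL ⇒ v = √(2L/(ρ·S·CL))
v = √(2 × 5810 / (1.19 × 13.9 × 0.836)) = √840.3 = 29 m/s

v = 29 m/s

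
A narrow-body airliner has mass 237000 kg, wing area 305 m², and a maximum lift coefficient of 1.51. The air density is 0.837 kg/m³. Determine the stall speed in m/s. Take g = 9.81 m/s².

V_stall = 110 m/s

Weight W = mg = 237000 × 9.81 = 2.325×10^6 N.
From L = ½ρV²S·CL,max = W: V_stall = √(2W/(ρSCL,max)) = √(2·2.325×10^6/(0.837·305·1.51))
V_stall = √12060 = 110 m/s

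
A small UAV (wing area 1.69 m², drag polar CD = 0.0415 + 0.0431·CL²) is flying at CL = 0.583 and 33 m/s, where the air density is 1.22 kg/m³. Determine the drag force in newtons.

CD = 0.0415 + 0.0431 × 0.583² = 0.05615
D = ½ρv²S·CD = ½ × 1.22 × 33² × 1.69 × 0.05615 = 63 N

D = 63 N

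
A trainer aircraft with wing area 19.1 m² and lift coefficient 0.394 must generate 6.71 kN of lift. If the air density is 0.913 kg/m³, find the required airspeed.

v = 44.2 m/s

L = ½ρv²S·CL ⇒ v = √(2L/(ρ·S·CL))
v = √(2 × 6710 / (0.913 × 19.1 × 0.394)) = √1953 = 44.2 m/s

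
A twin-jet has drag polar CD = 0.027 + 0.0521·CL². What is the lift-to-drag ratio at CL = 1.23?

L/D = 11.6

CD = 0.027 + 0.0521 × 1.23² = 0.1058
L/D = CL/CD = 1.23 / 0.1058 = 11.6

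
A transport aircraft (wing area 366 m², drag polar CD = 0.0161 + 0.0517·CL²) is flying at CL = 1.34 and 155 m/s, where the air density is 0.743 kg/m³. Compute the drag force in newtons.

CD = 0.0161 + 0.0517 × 1.34² = 0.1089
D = ½ρv²S·CD = ½ × 0.743 × 155² × 366 × 0.1089 = 3.56×10^5 N

D = 3.56×10^5 N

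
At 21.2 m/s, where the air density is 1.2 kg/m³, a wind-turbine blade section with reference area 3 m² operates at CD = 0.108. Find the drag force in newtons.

Dynamic pressure q = ½ρv² = ½ × 1.2 × 21.2² = 269.7 Pa.
D = q·S·CD = 269.7 × 3 × 0.108 = 87.4 N

D = 87.4 N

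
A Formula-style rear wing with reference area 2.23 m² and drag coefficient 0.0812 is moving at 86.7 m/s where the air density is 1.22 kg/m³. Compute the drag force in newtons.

D = 830 N

Dynamic pressure q = ½ρv² = ½ × 1.22 × 86.7² = 4585 Pa.
D = q·S·CD = 4585 × 2.23 × 0.0812 = 830 N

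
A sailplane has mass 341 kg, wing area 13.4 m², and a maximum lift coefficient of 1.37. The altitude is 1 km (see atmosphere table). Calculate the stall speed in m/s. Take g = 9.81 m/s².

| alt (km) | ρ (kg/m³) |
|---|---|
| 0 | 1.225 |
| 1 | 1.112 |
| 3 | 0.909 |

V_stall = 18.1 m/s

At 1 km, from the table: ρ = 1.112 kg/m³.
Stall occurs when L = W at CL,max. W = mg = 341 × 9.81 = 3345 N.
From L = ½ρV²S·CL,max = W: V_stall = √(2W/(ρSCL,max)) = √(2·3345/(1.112·13.4·1.37))
V_stall = √327.7 = 18.1 m/s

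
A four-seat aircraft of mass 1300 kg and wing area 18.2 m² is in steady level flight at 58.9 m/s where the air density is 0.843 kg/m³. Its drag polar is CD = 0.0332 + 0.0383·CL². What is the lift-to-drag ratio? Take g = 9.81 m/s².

L/D = 11.4

Weight W = mg = 1300 × 9.81 = 12753 N; in level flight L = W.
Dynamic pressure q = 0.5 × 0.843 × 58.9² = 1462 Pa.
Required CL = L/(qS) = 12753/(1462·18.2) = 0.4792.
CD = 0.0332 + 0.0383 × 0.4792² = 0.04199.
L/D = CL/CD = 0.4792 / 0.04199 = 11.4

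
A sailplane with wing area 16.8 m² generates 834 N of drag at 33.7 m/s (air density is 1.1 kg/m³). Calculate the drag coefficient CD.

From D = ½ρv²S·CD, rearranging gives CD = 2D/(ρv²S).
CD = 2 × 834 / (1.1 × 33.7² × 16.8) = 0.0795

CD = 0.0795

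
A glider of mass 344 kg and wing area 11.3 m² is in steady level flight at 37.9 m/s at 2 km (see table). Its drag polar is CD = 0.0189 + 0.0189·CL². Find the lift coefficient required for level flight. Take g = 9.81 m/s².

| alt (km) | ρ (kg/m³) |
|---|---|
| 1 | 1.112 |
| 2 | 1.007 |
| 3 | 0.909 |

CL = 0.413

At 2 km, from the table: ρ = 1.007 kg/m³.
Weight W = mg = 344 × 9.81 = 3374.6 N; in level flight L = W.
q = ½ρv² = ½ × 1.007 × 37.9² = 723.2 Pa.
Required CL = L/(qS) = 3374.6/(723.2·11.3) = 0.4129.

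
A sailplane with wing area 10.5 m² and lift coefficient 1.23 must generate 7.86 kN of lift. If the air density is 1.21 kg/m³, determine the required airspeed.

v = 31.7 m/s

L = ½ρv²S·CL ⇒ v = √(2L/(ρ·S·CL))
v = √(2 × 7860 / (1.21 × 10.5 × 1.23)) = √1006 = 31.7 m/s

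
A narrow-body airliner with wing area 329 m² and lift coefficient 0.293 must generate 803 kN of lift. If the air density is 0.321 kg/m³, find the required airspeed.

v = 228 m/s

L = ½ρv²S·CL ⇒ v = √(2L/(ρ·S·CL))
v = √(2 × 8.03×10^5 / (0.321 × 329 × 0.293)) = √51900 = 228 m/s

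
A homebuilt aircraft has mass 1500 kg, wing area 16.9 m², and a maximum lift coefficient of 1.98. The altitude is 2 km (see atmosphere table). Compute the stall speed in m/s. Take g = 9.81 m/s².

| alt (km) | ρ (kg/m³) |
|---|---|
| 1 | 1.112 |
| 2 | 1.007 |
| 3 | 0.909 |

V_stall = 29.6 m/s

At 2 km, from the table: ρ = 1.007 kg/m³.
At stall, lift equals weight: L = W = m·g = 1500 × 9.81 = 14720 N.
V_stall = √(2W/(ρ·S·CL,max)) = √(2 × 14720 / (1.007 × 16.9 × 1.98))
V_stall = √873.4 = 29.6 m/s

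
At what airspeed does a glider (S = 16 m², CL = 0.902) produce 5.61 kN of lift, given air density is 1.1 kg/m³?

L = ½ρv²S·CL ⇒ v = √(2L/(ρ·S·CL))
v = √(2 × 5610 / (1.1 × 16 × 0.902)) = √706.8 = 26.6 m/s

v = 26.6 m/s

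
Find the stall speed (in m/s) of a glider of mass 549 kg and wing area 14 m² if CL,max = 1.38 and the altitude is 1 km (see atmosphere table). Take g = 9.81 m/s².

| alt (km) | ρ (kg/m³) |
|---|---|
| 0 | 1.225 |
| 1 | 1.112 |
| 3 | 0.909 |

V_stall = 22.4 m/s

At 1 km, from the table: ρ = 1.112 kg/m³.
Stall occurs when L = W at CL,max. W = mg = 549 × 9.81 = 5386 N.
From L = ½ρV²S·CL,max = W: V_stall = √(2W/(ρSCL,max)) = √(2·5386/(1.112·14·1.38))
V_stall = √501.4 = 22.4 m/s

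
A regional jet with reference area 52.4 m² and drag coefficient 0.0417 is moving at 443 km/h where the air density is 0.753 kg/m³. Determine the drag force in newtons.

Convert speed: v = 443 km/h ÷ 3.6 = 123.1 m/s.
D = ½ρv²S·CD = ½ × 0.753 × 123.1² × 52.4 × 0.0417 = 12500 N ≈ 12.5 kN

D = 12500 N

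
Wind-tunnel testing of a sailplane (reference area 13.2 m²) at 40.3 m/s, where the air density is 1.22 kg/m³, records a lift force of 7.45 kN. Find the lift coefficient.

From L = ½ρv²S·CL, rearranging gives CL = 2L/(ρv²S).
CL = 2 × 7450 / (1.22 × 40.3² × 13.2) = 0.57

CL = 0.57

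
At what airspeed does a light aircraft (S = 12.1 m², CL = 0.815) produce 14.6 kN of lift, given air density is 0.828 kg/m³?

L = ½ρv²S·CL ⇒ v = √(2L/(ρ·S·CL))
v = √(2 × 14600 / (0.828 × 12.1 × 0.815)) = √3576 = 59.8 m/s

v = 59.8 m/s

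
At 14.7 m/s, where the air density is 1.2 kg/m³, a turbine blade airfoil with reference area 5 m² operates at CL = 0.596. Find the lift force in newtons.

Dynamic pressure q = ½ρv² = ½ × 1.2 × 14.7² = 129.7 Pa.
L = q·S·CL = 129.7 × 5 × 0.596 = 386 N

L = 386 N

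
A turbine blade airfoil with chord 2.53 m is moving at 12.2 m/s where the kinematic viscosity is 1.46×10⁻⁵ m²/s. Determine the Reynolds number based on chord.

Re = v·c/ν = 12.2 × 2.53 / (1.46×10⁻⁵) = 2.11×10^6

Re = 2.11×10^6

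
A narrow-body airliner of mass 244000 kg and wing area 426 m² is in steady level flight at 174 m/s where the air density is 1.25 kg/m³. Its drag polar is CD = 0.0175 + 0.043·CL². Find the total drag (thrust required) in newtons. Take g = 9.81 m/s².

In steady level flight, lift balances weight: W = mg = 244000 × 9.81 = 2.3936×10^6 N.
q = ½ρv² = ½ × 1.25 × 174² = 18920 Pa.
CL = 2W/(ρv²S) = 2×2.3936×10^6/(1.25×174²×426) = 0.2969.
CD = 0.0175 + 0.043 × 0.2969² = 0.02129.
D = q·S·CD = 18920 × 426 × 0.02129 = 1.716×10^5 N

D = 1.72×10^5 N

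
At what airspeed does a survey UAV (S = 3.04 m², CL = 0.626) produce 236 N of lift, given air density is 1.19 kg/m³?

v = 14.4 m/s

L = ½ρv²S·CL ⇒ v = √(2L/(ρ·S·CL))
v = √(2 × 236 / (1.19 × 3.04 × 0.626)) = √208.4 = 14.4 m/s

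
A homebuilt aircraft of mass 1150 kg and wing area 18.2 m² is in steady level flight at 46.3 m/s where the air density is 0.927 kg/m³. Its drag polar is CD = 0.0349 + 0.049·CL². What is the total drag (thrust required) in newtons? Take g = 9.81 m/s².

D = 976 N

Level flight ⇒ L = W = m·g = 1150 × 9.81 = 11282 N.
Dynamic pressure q = 0.5 × 0.927 × 46.3² = 993.6 Pa.
CL = W/(q·S) = 11282 / (993.6 × 18.2) = 0.6239.
CD = 0.0349 + 0.049 × 0.6239² = 0.05397.
D = q·S·CD = 993.6 × 18.2 × 0.05397 = 976 N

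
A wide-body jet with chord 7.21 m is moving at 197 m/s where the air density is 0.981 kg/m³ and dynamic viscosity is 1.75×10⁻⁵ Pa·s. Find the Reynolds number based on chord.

Re = 7.96×10^7

Re = ρ·v·c/μ = 0.981 × 197 × 7.21 / (1.75×10⁻⁵) = 7.96×10^7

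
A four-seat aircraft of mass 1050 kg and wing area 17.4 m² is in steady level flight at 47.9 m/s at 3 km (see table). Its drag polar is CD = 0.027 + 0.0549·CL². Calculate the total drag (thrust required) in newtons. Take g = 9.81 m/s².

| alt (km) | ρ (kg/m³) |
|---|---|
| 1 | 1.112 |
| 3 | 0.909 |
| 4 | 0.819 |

At 3 km, from the table: ρ = 0.909 kg/m³.
Weight W = mg = 1050 × 9.81 = 10300 N; in level flight L = W.
Dynamic pressure q = 0.5 × 0.909 × 47.9² = 1043 Pa.
CL = 2W/(ρv²S) = 2×10300/(0.909×47.9²×17.4) = 0.5677.
CD = 0.027 + 0.0549 × 0.5677² = 0.04469.
D = q·S·CD = 1043 × 17.4 × 0.04469 = 810.9 N

D = 811 N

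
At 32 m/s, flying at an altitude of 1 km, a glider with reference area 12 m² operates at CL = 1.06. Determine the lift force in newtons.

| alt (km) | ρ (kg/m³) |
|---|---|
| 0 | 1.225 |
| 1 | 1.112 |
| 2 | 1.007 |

L = 7240 N

At 1 km, from the table: ρ = 1.112 kg/m³.
Dynamic pressure q = ½ρv² = ½ × 1.112 × 32² = 569.3 Pa.
L = q·S·CL = 569.3 × 12 × 1.06 = 7240 N ≈ 7.24 kN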